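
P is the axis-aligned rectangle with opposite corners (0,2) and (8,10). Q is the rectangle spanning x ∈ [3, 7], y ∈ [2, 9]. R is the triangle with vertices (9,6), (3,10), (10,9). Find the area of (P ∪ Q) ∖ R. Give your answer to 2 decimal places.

|P ∪ Q| = 64.
|(P ∪ Q) ∩ R| = 6.5476.
|(P ∪ Q) ∖ R| = 64 − 6.5476 = 57.45.

57.45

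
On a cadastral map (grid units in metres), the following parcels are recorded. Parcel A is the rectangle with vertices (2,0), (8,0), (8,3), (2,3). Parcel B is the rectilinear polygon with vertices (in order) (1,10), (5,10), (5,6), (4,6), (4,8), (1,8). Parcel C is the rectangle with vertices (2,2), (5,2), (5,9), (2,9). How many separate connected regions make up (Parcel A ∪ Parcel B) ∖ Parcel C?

2

(Parcel A ∪ Parcel B) ∖ Parcel C splits into 2 disjoint pieces (area 15, area 5).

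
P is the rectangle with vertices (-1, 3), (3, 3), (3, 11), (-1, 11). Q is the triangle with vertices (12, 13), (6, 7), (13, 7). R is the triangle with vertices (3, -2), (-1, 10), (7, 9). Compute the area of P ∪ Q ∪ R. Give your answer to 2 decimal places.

80.11

By inclusion–exclusion:
Individual areas: |P| = 32, |Q| = 21, |R| = 46.
|P∩Q| = 0.
|P∩R| = 18.8333.
|Q∩R| = 0.0584.
|P∩Q∩R| = 0.
|P ∪ Q ∪ R| = 99 − 18.8918 + 0 = 80.11.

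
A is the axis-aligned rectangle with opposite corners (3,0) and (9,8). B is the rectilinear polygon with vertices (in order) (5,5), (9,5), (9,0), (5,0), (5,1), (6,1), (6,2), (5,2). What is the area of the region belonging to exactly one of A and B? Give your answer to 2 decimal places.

|A| = 48, |B| = 19, |A∩B| = 19.
|A △ B| = |A| + |B| − 2·|A∩B| = 48 + 19 − 38 = 29.00.

29.00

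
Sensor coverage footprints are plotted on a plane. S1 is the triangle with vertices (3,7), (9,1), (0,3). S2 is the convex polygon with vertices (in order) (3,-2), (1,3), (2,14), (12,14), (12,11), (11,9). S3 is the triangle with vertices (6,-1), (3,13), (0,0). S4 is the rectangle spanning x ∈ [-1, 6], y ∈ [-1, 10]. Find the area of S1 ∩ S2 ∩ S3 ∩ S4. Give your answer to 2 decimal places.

14.01

The intersection is the polygon with vertices (1,3), (1.138,4.517), (3,7), (4.636,5.364), (5.4,1.8), (1.098,2.756).
By the shoelace formula its area is 14.01.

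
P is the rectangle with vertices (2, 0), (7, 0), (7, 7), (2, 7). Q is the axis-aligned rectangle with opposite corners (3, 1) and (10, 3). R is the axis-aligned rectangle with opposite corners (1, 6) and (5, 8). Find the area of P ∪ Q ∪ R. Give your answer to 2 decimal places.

By inclusion–exclusion:
Individual areas: |P| = 35, |Q| = 14, |R| = 8.
|P∩Q|: x∈[3,7], y∈[1,3] → 4·2 = 8.
|P∩R|: x∈[2,5], y∈[6,7] → 3·1 = 3.
|Q∩R| = 0 (no overlap).
|P∩Q∩R| = 0.
|P ∪ Q ∪ R| = 57 − 11 + 0 = 46.00.

46.00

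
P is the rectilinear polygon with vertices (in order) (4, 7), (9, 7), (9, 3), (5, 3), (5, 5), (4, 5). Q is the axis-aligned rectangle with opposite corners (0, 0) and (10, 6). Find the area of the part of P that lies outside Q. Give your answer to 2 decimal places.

|P| = 18, |P∩Q| = 13.
|P ∖ Q| = |P| − |P∩Q| = 18 − 13 = 5.00.

5.00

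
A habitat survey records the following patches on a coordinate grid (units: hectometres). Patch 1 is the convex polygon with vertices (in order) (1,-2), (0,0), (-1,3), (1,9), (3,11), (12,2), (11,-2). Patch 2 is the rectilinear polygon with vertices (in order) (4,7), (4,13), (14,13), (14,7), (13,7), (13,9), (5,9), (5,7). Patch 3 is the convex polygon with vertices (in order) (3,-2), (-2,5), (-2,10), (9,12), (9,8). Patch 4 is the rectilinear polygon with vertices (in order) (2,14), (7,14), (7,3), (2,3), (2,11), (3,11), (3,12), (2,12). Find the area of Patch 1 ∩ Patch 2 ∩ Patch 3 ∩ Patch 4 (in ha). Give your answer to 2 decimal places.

The intersection is the polygon with vertices (4,7), (4,10), (5,9), (5,7).
By the shoelace formula its area is 2.50.

2.50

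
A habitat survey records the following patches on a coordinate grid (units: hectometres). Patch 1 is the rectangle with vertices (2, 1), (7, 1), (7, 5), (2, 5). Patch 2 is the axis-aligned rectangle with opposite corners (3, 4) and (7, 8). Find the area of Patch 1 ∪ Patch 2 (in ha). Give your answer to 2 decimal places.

By inclusion–exclusion:
Individual areas: |Patch 1| = 20, |Patch 2| = 16.
|Patch 1∩Patch 2|: x∈[3,7], y∈[4,5] → 4·1 = 4.
|Patch 1 ∪ Patch 2| = 36 − 4 = 32.00.

32.00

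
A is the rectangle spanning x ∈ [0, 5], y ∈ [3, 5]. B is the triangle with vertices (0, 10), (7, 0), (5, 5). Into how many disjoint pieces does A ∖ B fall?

1

A ∖ B is a single connected region.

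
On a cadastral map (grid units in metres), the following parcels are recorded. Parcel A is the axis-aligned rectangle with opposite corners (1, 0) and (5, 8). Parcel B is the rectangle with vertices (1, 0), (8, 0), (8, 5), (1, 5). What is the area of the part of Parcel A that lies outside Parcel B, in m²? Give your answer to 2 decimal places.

|Parcel A∩Parcel B|: x∈[1,5], y∈[0,5] → 4·5 = 20.
|Parcel A| = 32.
|Parcel A ∖ Parcel B| = |Parcel A| − |Parcel A∩Parcel B| = 32 − 20 = 12.00.

12.00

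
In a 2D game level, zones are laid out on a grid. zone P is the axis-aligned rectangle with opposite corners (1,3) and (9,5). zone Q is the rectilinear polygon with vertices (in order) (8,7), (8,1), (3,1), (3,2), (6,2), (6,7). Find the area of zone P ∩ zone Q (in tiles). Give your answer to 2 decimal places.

4.00

The intersection is the polygon with vertices (8,5), (8,3), (6,3), (6,5).
By the shoelace formula its area is 4.00.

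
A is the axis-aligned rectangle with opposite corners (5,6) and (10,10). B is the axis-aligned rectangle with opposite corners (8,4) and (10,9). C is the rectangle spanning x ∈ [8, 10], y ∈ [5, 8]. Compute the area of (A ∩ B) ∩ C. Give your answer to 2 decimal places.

The region (A ∩ B) ∩ C is the polygon with vertices (8,6), (8,8), (10,8), (10,6).
By the shoelace formula its area is 4.00.

4.00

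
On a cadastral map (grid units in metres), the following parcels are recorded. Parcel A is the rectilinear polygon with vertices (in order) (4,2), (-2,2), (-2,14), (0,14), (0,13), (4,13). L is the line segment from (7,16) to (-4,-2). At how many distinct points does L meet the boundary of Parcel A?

2

The segment meets the boundary at (-1.556,2), (4,11.091).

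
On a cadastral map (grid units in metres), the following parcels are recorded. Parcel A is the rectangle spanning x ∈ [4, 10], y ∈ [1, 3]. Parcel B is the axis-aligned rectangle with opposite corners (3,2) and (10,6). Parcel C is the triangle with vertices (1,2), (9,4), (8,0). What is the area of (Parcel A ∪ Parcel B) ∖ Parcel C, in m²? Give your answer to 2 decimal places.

|Parcel A ∪ Parcel B| = 34.
|(Parcel A ∪ Parcel B) ∩ Parcel C| = 11.3393.
|(Parcel A ∪ Parcel B) ∖ Parcel C| = 34 − 11.3393 = 22.66.

22.66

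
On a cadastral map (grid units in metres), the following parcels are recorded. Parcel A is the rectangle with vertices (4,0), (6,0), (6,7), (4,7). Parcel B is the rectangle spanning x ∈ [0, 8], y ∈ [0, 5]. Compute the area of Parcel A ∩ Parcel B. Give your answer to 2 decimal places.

|Parcel A∩Parcel B|: x∈[4,6], y∈[0,5] → 2·5 = 10.

10.00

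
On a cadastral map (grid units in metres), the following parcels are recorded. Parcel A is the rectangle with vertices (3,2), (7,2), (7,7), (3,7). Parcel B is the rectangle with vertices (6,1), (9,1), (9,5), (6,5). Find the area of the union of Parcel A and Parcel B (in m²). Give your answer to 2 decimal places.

By inclusion–exclusion:
Individual areas: |Parcel A| = 20, |Parcel B| = 12.
|Parcel A∩Parcel B|: x∈[6,7], y∈[2,5] → 1·3 = 3.
|Parcel A ∪ Parcel B| = 32 − 3 = 29.00.

29.00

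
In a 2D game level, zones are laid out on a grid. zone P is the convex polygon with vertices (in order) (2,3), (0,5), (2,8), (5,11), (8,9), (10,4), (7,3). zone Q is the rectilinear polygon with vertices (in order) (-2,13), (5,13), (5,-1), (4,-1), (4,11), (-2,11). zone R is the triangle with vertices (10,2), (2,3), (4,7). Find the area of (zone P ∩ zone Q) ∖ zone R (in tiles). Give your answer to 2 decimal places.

|zone P ∩ zone Q| = 7.5.
|(zone P ∩ zone Q) ∩ zone R| = 3.5833.
|(zone P ∩ zone Q) ∖ zone R| = 7.5 − 3.5833 = 3.92.

3.92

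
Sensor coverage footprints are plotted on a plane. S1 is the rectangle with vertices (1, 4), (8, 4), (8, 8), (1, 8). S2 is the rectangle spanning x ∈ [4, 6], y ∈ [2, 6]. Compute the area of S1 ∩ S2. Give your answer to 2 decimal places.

|S1∩S2|: x∈[4,6], y∈[4,6] → 2·2 = 4.

4.00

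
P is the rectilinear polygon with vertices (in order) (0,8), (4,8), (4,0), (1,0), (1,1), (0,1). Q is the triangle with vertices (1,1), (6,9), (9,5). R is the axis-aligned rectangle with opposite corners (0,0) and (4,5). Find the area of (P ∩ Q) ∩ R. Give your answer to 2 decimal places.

4.75

The region (P ∩ Q) ∩ R is the polygon with vertices (1,1), (3.5,5), (4,5), (4,2.5).
By the shoelace formula its area is 4.75.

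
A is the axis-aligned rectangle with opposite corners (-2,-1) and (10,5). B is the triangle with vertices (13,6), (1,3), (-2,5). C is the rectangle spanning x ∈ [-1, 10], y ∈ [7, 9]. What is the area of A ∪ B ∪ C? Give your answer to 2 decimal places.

By inclusion–exclusion:
Individual areas: |A| = 72, |B| = 16.5, |C| = 22.
|A∩B| = 11.
|A∩C| = 0 (no overlap).
|B∩C| = 0.
|A∩B∩C| = 0.
|A ∪ B ∪ C| = 110.5 − 11 + 0 = 99.50.

99.50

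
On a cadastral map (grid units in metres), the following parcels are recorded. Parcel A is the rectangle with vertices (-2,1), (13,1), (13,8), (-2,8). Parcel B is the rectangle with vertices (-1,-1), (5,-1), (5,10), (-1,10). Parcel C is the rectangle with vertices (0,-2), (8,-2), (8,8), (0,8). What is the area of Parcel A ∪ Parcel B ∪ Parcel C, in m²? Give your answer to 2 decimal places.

By inclusion–exclusion:
Individual areas: |Parcel A| = 105, |Parcel B| = 66, |Parcel C| = 80.
|Parcel A∩Parcel B|: x∈[-1,5], y∈[1,8] → 6·7 = 42.
|Parcel A∩Parcel C|: x∈[0,8], y∈[1,8] → 8·7 = 56.
|Parcel B∩Parcel C|: x∈[0,5], y∈[-1,8] → 5·9 = 45.
|Parcel A∩Parcel B∩Parcel C| = 35.
|Parcel A ∪ Parcel B ∪ Parcel C| = 251 − 143 + 35 = 143.00.

143.00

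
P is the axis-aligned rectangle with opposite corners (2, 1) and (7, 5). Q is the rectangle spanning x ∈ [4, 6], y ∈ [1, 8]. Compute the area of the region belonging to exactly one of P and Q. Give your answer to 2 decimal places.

18.00

|P∩Q|: x∈[4,6], y∈[1,5] → 2·4 = 8.
|P △ Q| = |P| + |Q| − 2·|P∩Q| = 20 + 14 − 16 = 18.00.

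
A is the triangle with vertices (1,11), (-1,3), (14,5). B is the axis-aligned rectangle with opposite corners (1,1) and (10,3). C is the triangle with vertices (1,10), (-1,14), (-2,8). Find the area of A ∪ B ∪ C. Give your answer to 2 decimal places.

83.93

By inclusion–exclusion:
Individual areas: |A| = 58, |B| = 18, |C| = 8.
|A∩B| = 0.
|A∩C| = 0.0667.
|B∩C| = 0.
|A∩B∩C| = 0.
|A ∪ B ∪ C| = 84 − 0.0667 + 0 = 83.93.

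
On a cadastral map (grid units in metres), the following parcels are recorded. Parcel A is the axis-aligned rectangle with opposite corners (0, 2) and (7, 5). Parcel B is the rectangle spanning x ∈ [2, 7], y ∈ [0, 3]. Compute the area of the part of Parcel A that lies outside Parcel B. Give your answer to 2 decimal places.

16.00

|Parcel A∩Parcel B|: x∈[2,7], y∈[2,3] → 5·1 = 5.
|Parcel A| = 21.
|Parcel A ∖ Parcel B| = |Parcel A| − |Parcel A∩Parcel B| = 21 − 5 = 16.00.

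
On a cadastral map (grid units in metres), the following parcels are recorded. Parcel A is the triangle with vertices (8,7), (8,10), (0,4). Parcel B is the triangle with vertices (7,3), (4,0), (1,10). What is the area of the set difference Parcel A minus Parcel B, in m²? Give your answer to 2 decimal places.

|Parcel A| = 12, |Parcel A∩Parcel B| = 2.1805.
|Parcel A ∖ Parcel B| = |Parcel A| − |Parcel A∩Parcel B| = 12 − 2.1805 = 9.82.

9.82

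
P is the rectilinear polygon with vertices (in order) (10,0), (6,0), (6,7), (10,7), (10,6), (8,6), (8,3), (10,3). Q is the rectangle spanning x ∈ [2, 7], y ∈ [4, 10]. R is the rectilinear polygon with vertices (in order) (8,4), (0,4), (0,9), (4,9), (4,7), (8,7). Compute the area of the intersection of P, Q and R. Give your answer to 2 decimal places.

The intersection is the polygon with vertices (7,7), (7,4), (6,4), (6,7).
By the shoelace formula its area is 3.00.

3.00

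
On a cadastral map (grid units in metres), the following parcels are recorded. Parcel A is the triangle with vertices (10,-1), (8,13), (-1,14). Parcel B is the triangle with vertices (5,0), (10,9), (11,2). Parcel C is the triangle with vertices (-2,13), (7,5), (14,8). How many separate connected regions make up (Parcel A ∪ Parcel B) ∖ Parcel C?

(Parcel A ∪ Parcel B) ∖ Parcel C splits into 2 disjoint pieces (area 24.9406, area 19.8795).

2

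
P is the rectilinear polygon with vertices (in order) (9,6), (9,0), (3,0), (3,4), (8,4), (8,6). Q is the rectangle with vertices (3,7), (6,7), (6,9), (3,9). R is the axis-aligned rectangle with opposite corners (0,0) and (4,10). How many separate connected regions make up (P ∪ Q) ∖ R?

2

(P ∪ Q) ∖ R splits into 2 disjoint pieces (area 22, area 4).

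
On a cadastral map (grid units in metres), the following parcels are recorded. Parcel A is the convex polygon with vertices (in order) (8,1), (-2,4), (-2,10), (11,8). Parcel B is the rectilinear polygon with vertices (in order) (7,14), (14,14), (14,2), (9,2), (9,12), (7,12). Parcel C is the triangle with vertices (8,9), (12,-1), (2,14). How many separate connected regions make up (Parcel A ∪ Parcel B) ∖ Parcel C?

(Parcel A ∪ Parcel B) ∖ Parcel C splits into 2 disjoint pieces (area 65.6905, area 60.6464).

2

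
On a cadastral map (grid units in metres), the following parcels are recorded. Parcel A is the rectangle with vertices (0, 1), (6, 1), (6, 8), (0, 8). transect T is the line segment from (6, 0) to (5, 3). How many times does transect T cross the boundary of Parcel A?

1

The segment meets the boundary at (5.667,1).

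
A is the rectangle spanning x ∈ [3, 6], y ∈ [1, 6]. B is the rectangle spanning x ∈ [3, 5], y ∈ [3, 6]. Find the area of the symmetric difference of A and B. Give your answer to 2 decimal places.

9.00

|A∩B|: x∈[3,5], y∈[3,6] → 2·3 = 6.
|A △ B| = |A| + |B| − 2·|A∩B| = 15 + 6 − 12 = 9.00.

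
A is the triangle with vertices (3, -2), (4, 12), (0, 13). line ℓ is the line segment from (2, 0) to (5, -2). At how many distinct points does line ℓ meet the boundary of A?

2

The segment meets the boundary at (3.091,-0.727), (2.692,-0.462).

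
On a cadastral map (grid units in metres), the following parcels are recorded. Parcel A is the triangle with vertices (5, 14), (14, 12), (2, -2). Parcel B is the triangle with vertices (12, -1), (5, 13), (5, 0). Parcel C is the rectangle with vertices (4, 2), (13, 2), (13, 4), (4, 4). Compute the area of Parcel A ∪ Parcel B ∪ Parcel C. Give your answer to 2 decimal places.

105.62

By inclusion–exclusion:
Individual areas: |Parcel A| = 75, |Parcel B| = 45.5, |Parcel C| = 18.
|Parcel A∩Parcel B| = 20.8816.
|Parcel A∩Parcel C| = 4.5714.
|Parcel B∩Parcel C| = 10.
|Parcel A∩Parcel B∩Parcel C| = 2.5714.
|Parcel A ∪ Parcel B ∪ Parcel C| = 138.5 − 35.453 + 2.5714 = 105.62.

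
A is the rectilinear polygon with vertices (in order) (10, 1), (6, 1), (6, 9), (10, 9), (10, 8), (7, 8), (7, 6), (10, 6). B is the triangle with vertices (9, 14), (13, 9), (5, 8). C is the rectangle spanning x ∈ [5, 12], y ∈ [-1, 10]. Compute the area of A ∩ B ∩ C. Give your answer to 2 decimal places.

2.50

The intersection is the polygon with vertices (10,9), (10,8.625), (6,8.125), (6,9).
By the shoelace formula its area is 2.50.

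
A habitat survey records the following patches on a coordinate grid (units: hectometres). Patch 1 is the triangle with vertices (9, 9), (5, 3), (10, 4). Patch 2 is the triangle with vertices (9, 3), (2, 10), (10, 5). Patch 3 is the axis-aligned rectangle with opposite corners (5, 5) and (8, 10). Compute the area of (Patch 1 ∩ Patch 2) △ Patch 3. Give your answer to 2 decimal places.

|Patch 1 ∩ Patch 2| = 5.3451.
|(Patch 1 ∩ Patch 2) ∩ Patch 3| = 1.5824.
|(Patch 1 ∩ Patch 2) △ Patch 3| = 5.3451 + 15 − 3.1647 = 17.18.

17.18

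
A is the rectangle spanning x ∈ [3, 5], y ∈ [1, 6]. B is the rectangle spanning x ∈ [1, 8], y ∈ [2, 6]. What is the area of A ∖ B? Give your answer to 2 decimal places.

|A∩B|: x∈[3,5], y∈[2,6] → 2·4 = 8.
|A| = 10.
|A ∖ B| = |A| − |A∩B| = 10 − 8 = 2.00.

2.00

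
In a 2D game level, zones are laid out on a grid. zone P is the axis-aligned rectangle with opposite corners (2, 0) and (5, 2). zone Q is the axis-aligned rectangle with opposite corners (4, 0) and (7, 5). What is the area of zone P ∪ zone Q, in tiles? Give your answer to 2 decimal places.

19.00

By inclusion–exclusion:
Individual areas: |zone P| = 6, |zone Q| = 15.
|zone P∩zone Q|: x∈[4,5], y∈[0,2] → 1·2 = 2.
|zone P ∪ zone Q| = 21 − 2 = 19.00.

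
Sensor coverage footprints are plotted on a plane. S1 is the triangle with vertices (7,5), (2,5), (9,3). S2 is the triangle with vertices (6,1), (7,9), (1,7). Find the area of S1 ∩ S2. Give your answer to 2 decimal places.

The intersection is the polygon with vertices (6.5,5), (6.345,3.759), (2.875,4.75), (2.667,5).
By the shoelace formula its area is 2.71.

2.71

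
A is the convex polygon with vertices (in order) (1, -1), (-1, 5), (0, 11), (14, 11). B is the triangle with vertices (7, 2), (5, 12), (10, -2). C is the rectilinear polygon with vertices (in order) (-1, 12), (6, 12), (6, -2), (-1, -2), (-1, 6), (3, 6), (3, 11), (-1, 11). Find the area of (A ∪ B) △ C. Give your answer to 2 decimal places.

|A ∪ B| = 99.7571.
|(A ∪ B) ∩ C| = 46.4568.
|(A ∪ B) △ C| = 99.7571 + 78 − 92.9136 = 84.84.

84.84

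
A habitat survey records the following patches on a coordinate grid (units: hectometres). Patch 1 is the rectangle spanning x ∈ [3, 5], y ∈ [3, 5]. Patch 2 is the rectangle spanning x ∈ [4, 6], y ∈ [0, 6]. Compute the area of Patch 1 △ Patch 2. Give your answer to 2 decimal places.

|Patch 1∩Patch 2|: x∈[4,5], y∈[3,5] → 1·2 = 2.
|Patch 1 △ Patch 2| = |Patch 1| + |Patch 2| − 2·|Patch 1∩Patch 2| = 4 + 12 − 4 = 12.00.

12.00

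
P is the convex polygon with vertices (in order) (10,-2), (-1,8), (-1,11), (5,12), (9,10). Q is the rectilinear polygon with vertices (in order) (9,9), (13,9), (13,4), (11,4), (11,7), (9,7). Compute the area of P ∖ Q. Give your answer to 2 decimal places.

83.67

|P| = 84, |P∩Q| = 0.3333.
|P ∖ Q| = |P| − |P∩Q| = 84 − 0.3333 = 83.67.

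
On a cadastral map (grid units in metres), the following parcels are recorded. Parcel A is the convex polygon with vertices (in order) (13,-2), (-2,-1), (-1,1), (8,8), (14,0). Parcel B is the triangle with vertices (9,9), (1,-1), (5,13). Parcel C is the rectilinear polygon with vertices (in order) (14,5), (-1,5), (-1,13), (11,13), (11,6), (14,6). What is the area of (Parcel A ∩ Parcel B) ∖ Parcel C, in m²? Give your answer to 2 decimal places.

8.24

|Parcel A ∩ Parcel B| = 11.0095.
|(Parcel A ∩ Parcel B) ∩ Parcel C| = 2.7728.
|(Parcel A ∩ Parcel B) ∖ Parcel C| = 11.0095 − 2.7728 = 8.24.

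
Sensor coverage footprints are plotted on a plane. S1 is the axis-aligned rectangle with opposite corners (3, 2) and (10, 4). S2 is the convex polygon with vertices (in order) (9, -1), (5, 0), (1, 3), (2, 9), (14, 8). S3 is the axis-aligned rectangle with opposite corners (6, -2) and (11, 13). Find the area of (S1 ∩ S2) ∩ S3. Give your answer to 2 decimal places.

8.00

The region (S1 ∩ S2) ∩ S3 is the polygon with vertices (10,4), (10,2), (6,2), (6,4).
By the shoelace formula its area is 8.00.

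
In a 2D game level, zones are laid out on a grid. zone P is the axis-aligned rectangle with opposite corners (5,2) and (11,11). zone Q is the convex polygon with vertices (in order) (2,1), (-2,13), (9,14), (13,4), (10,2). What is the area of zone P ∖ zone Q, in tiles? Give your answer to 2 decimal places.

|zone P| = 54, |zone P∩zone Q| = 52.8667.
|zone P ∖ zone Q| = |zone P| − |zone P∩zone Q| = 54 − 52.8667 = 1.13.

1.13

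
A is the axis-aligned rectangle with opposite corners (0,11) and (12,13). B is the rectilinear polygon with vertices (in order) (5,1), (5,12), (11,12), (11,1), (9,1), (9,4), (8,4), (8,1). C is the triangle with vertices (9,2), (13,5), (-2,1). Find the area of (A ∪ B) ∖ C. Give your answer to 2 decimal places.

73.62

|A ∪ B| = 81.
|(A ∪ B) ∩ C| = 7.3818.
|(A ∪ B) ∖ C| = 81 − 7.3818 = 73.62.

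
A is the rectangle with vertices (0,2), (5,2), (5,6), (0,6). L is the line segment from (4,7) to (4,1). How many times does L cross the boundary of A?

The segment meets the boundary at (4,2), (4,6).

2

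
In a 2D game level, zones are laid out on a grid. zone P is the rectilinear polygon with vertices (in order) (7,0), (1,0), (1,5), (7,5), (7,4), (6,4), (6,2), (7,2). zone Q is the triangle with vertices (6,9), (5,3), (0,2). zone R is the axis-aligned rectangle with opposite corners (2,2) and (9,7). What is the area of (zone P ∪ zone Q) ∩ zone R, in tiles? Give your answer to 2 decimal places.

17.14

|zone P ∪ zone Q| = 34.0071.
|(zone P ∪ zone Q) ∩ zone R| = 17.14.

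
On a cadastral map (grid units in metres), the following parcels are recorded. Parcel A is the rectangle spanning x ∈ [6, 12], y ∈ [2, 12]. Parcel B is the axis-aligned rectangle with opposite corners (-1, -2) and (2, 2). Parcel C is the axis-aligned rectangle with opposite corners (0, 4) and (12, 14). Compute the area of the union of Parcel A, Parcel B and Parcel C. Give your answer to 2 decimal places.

By inclusion–exclusion:
Individual areas: |Parcel A| = 60, |Parcel B| = 12, |Parcel C| = 120.
|Parcel A∩Parcel B| = 0 (no overlap).
|Parcel A∩Parcel C|: x∈[6,12], y∈[4,12] → 6·8 = 48.
|Parcel B∩Parcel C| = 0 (no overlap).
|Parcel A∩Parcel B∩Parcel C| = 0.
|Parcel A ∪ Parcel B ∪ Parcel C| = 192 − 48 + 0 = 144.00.

144.00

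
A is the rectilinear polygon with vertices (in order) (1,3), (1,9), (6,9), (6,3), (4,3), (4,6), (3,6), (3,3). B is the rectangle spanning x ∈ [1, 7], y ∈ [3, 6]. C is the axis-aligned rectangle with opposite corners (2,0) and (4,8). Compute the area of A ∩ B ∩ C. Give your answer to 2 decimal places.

3.00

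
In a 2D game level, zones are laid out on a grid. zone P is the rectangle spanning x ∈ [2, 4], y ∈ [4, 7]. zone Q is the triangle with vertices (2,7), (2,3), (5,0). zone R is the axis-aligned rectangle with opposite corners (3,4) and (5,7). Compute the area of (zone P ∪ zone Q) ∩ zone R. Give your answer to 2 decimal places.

The region (zone P ∪ zone Q) ∩ zone R is the polygon with vertices (4,4), (3.286,4), (3,4), (3,7), (4,7).
By the shoelace formula its area is 3.00.

3.00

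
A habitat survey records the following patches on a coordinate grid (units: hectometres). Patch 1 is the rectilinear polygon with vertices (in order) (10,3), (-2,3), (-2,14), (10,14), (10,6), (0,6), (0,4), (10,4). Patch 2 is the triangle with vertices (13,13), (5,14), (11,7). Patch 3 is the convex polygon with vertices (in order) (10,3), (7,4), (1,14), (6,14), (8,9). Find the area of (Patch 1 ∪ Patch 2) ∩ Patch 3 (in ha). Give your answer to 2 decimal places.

34.63

|Patch 1 ∪ Patch 2| = 123.9792.
|(Patch 1 ∪ Patch 2) ∩ Patch 3| = 34.63.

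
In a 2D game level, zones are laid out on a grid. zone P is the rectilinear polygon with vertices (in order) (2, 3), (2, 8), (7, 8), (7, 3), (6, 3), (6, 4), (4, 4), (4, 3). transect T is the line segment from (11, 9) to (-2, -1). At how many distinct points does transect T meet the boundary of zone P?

The segment meets the boundary at (3.2,3), (4,3.615), (4.5,4), (7,5.923).

4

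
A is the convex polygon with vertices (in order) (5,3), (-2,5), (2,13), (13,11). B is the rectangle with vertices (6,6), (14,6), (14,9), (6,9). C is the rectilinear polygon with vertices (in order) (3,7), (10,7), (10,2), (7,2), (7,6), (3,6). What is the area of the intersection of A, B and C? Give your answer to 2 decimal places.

The intersection is the polygon with vertices (7,6), (6,6), (6,7), (9,7), (8,6).
By the shoelace formula its area is 2.50.

2.50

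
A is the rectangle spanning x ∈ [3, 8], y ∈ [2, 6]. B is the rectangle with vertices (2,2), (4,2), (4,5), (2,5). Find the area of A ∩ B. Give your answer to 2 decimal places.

|A∩B|: x∈[3,4], y∈[2,5] → 1·3 = 3.

3.00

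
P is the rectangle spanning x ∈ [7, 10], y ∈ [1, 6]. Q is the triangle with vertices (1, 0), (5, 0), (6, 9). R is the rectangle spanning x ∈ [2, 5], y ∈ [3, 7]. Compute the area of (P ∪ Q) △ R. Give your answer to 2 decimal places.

35.22

|P ∪ Q| = 33.
|(P ∪ Q) ∩ R| = 4.8889.
|(P ∪ Q) △ R| = 33 + 12 − 9.7778 = 35.22.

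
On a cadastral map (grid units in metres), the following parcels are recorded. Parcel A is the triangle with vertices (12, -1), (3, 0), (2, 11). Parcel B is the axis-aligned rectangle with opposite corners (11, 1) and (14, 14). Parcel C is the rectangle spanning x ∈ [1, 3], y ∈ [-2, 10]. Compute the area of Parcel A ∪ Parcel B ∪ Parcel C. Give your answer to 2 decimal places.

By inclusion–exclusion:
Individual areas: |Parcel A| = 49, |Parcel B| = 39, |Parcel C| = 24.
|Parcel A∩Parcel B| = 0.
|Parcel A∩Parcel C| = 4.5288.
|Parcel B∩Parcel C| = 0 (no overlap).
|Parcel A∩Parcel B∩Parcel C| = 0.
|Parcel A ∪ Parcel B ∪ Parcel C| = 112 − 4.5288 + 0 = 107.47.

107.47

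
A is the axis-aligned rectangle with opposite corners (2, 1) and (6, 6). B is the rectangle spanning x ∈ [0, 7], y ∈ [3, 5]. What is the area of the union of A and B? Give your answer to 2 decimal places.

26.00

By inclusion–exclusion:
Individual areas: |A| = 20, |B| = 14.
|A∩B|: x∈[2,6], y∈[3,5] → 4·2 = 8.
|A ∪ B| = 34 − 8 = 26.00.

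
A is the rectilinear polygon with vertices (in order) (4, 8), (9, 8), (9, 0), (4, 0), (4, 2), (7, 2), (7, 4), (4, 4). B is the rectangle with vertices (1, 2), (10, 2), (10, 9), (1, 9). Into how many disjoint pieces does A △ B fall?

1

A △ B is a single connected region.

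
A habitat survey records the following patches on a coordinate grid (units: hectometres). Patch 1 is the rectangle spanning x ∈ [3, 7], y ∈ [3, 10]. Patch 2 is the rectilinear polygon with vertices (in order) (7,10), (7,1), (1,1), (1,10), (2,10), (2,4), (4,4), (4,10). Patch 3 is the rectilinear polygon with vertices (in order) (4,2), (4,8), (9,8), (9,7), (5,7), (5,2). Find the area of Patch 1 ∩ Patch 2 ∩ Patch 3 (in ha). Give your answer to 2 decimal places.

The intersection is the polygon with vertices (4,3), (4,4), (4,8), (7,8), (7,7), (5,7), (5,3).
By the shoelace formula its area is 7.00.

7.00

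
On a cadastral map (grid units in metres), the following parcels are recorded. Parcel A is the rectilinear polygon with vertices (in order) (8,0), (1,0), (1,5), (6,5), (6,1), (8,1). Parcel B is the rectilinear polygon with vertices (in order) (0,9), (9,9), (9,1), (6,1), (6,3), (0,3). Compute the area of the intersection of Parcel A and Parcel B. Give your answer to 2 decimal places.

10.00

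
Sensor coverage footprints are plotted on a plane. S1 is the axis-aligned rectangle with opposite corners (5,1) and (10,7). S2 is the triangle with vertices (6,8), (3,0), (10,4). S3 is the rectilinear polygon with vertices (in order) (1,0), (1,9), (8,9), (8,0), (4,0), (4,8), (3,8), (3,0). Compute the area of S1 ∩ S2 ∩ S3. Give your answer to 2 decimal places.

13.98

The intersection is the polygon with vertices (8,6), (8,2.857), (5,1.143), (5,5.333), (5.625,7), (7,7).
By the shoelace formula its area is 13.98.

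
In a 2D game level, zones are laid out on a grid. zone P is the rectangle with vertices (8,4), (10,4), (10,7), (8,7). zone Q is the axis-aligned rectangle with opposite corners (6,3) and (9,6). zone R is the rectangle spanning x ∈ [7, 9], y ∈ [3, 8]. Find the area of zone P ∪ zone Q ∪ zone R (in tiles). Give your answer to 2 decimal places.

16.00

By inclusion–exclusion:
Individual areas: |zone P| = 6, |zone Q| = 9, |zone R| = 10.
|zone P∩zone Q|: x∈[8,9], y∈[4,6] → 1·2 = 2.
|zone P∩zone R|: x∈[8,9], y∈[4,7] → 1·3 = 3.
|zone Q∩zone R|: x∈[7,9], y∈[3,6] → 2·3 = 6.
|zone P∩zone Q∩zone R| = 2.
|zone P ∪ zone Q ∪ zone R| = 25 − 11 + 2 = 16.00.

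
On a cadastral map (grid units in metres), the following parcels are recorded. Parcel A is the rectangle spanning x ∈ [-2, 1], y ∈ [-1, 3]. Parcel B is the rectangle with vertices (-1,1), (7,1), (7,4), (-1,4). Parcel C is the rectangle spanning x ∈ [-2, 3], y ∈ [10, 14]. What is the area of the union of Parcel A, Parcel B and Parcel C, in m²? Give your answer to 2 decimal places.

52.00

By inclusion–exclusion:
Individual areas: |Parcel A| = 12, |Parcel B| = 24, |Parcel C| = 20.
|Parcel A∩Parcel B|: x∈[-1,1], y∈[1,3] → 2·2 = 4.
|Parcel A∩Parcel C| = 0 (no overlap).
|Parcel B∩Parcel C| = 0 (no overlap).
|Parcel A∩Parcel B∩Parcel C| = 0.
|Parcel A ∪ Parcel B ∪ Parcel C| = 56 − 4 + 0 = 52.00.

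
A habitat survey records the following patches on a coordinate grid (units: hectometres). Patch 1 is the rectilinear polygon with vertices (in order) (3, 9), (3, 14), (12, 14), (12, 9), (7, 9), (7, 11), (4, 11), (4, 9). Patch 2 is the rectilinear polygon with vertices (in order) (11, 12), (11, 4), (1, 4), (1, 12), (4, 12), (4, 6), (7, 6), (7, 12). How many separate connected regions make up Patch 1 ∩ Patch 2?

Patch 1 ∩ Patch 2 splits into 2 disjoint pieces (area 3, area 12).

2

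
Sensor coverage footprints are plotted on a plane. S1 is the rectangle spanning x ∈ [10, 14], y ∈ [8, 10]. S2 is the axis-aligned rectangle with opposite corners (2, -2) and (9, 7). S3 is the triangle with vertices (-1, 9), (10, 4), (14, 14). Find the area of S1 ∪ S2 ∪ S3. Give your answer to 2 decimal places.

124.87

By inclusion–exclusion:
Individual areas: |S1| = 8, |S2| = 63, |S3| = 65.
|S1∩S2| = 0 (no overlap).
|S1∩S3| = 4.
|S2∩S3| = 7.1273.
|S1∩S2∩S3| = 0.
|S1 ∪ S2 ∪ S3| = 136 − 11.1273 + 0 = 124.87.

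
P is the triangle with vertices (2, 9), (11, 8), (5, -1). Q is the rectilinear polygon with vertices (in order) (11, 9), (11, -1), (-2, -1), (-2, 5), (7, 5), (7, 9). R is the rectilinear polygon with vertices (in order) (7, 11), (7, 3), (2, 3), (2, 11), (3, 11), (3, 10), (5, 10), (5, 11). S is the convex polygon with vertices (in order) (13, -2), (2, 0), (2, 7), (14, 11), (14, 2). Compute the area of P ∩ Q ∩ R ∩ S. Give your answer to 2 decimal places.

7.00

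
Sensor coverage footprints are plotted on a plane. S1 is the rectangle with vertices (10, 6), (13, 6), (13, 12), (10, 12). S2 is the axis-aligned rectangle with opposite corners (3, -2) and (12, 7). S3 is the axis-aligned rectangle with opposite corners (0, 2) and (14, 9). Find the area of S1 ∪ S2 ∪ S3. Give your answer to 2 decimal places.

By inclusion–exclusion:
Individual areas: |S1| = 18, |S2| = 81, |S3| = 98.
|S1∩S2|: x∈[10,12], y∈[6,7] → 2·1 = 2.
|S1∩S3|: x∈[10,13], y∈[6,9] → 3·3 = 9.
|S2∩S3|: x∈[3,12], y∈[2,7] → 9·5 = 45.
|S1∩S2∩S3| = 2.
|S1 ∪ S2 ∪ S3| = 197 − 56 + 2 = 143.00.

143.00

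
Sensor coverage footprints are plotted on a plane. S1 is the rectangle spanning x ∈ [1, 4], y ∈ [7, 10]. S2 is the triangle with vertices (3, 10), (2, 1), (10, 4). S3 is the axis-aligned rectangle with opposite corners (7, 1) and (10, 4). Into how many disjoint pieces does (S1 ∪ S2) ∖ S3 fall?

(S1 ∪ S2) ∖ S3 is a single connected region.

1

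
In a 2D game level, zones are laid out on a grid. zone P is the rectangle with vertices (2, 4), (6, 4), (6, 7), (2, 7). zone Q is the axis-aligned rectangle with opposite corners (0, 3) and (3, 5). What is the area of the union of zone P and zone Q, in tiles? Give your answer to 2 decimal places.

By inclusion–exclusion:
Individual areas: |zone P| = 12, |zone Q| = 6.
|zone P∩zone Q|: x∈[2,3], y∈[4,5] → 1·1 = 1.
|zone P ∪ zone Q| = 18 − 1 = 17.00.

17.00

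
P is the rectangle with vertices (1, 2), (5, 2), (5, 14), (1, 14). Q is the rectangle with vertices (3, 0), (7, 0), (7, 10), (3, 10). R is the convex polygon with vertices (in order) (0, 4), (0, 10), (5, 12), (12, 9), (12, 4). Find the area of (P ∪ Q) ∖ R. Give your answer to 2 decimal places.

|P ∪ Q| = 72.
|(P ∪ Q) ∩ R| = 40.8.
|(P ∪ Q) ∖ R| = 72 − 40.8 = 31.20.

31.20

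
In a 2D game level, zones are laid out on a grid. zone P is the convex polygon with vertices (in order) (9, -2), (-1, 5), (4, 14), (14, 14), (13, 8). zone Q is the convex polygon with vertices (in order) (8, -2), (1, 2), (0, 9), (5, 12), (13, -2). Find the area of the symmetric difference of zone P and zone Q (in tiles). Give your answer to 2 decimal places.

89.66

|zone P| = 149.5, |zone Q| = 97, |zone P∩zone Q| = 78.4199.
|zone P △ zone Q| = |zone P| + |zone Q| − 2·|zone P∩zone Q| = 149.5 + 97 − 156.8397 = 89.66.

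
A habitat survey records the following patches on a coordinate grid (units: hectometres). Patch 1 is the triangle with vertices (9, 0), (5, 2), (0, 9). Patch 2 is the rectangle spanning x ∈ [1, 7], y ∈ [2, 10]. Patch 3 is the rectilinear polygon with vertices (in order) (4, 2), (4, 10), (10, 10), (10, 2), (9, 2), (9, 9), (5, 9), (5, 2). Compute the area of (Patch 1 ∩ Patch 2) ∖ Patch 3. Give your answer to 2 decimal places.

5.00

|Patch 1 ∩ Patch 2| = 6.8.
|(Patch 1 ∩ Patch 2) ∩ Patch 3| = 1.8.
|(Patch 1 ∩ Patch 2) ∖ Patch 3| = 6.8 − 1.8 = 5.00.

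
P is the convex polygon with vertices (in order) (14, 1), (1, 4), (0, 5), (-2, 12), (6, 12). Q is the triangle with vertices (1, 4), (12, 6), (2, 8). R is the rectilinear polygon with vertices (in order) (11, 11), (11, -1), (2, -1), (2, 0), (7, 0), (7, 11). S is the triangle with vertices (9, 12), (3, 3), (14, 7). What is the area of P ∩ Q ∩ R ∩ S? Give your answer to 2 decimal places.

The intersection is the polygon with vertices (7,7), (10.085,6.383), (10.549,5.745), (10.5,5.727), (7,5.091).
By the shoelace formula its area is 4.24.

4.24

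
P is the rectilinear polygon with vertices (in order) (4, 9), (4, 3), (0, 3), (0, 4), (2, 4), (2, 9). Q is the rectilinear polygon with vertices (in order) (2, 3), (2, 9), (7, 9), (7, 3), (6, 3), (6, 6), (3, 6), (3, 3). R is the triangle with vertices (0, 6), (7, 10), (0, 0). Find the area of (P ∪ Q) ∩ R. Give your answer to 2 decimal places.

12.15

|P ∪ Q| = 26.
|(P ∪ Q) ∩ R| = 12.15.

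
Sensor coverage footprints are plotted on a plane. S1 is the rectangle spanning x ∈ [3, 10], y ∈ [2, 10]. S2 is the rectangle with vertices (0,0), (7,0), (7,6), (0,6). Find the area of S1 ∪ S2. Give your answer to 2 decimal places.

By inclusion–exclusion:
Individual areas: |S1| = 56, |S2| = 42.
|S1∩S2|: x∈[3,7], y∈[2,6] → 4·4 = 16.
|S1 ∪ S2| = 98 − 16 = 82.00.

82.00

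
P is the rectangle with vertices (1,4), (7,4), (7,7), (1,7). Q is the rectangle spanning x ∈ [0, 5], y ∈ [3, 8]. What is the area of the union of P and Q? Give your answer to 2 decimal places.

By inclusion–exclusion:
Individual areas: |P| = 18, |Q| = 25.
|P∩Q|: x∈[1,5], y∈[4,7] → 4·3 = 12.
|P ∪ Q| = 43 − 12 = 31.00.

31.00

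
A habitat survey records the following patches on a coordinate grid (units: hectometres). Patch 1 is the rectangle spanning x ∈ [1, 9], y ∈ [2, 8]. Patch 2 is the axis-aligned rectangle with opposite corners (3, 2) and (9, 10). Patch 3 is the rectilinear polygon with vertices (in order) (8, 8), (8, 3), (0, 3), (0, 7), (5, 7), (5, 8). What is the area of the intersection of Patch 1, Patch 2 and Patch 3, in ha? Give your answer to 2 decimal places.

23.00

The intersection is the polygon with vertices (3,7), (5,7), (5,8), (8,8), (8,3), (3,3).
By the shoelace formula its area is 23.00.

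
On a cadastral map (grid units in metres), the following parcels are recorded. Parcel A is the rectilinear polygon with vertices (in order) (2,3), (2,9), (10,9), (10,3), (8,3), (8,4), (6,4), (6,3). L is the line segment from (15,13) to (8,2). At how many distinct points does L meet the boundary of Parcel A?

The segment meets the boundary at (8.636,3), (10,5.143).

2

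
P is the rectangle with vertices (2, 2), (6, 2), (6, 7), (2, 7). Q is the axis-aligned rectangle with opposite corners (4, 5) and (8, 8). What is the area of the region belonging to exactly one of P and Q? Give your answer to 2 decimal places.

|P∩Q|: x∈[4,6], y∈[5,7] → 2·2 = 4.
|P △ Q| = |P| + |Q| − 2·|P∩Q| = 20 + 12 − 8 = 24.00.

24.00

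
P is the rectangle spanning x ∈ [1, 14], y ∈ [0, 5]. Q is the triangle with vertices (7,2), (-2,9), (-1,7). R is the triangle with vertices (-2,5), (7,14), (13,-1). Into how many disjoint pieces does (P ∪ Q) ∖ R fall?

3

(P ∪ Q) ∖ R splits into 3 disjoint pieces (area 12, area 18.05, area 1.6923).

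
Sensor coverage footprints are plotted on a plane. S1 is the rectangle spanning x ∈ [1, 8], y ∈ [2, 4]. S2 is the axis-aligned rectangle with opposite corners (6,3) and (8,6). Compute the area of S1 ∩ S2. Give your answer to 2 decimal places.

2.00

|S1∩S2|: x∈[6,8], y∈[3,4] → 2·1 = 2.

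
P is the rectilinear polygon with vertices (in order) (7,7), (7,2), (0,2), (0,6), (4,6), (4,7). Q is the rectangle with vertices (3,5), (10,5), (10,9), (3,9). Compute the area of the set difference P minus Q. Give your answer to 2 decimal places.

|P| = 31, |P∩Q| = 7.
|P ∖ Q| = |P| − |P∩Q| = 31 − 7 = 24.00.

24.00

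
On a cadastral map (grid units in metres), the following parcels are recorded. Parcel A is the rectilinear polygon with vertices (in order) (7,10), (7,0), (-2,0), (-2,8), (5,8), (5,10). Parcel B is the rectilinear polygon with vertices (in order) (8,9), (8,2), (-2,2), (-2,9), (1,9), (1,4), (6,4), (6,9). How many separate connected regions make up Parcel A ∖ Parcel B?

2

Parcel A ∖ Parcel B splits into 2 disjoint pieces (area 23, area 18).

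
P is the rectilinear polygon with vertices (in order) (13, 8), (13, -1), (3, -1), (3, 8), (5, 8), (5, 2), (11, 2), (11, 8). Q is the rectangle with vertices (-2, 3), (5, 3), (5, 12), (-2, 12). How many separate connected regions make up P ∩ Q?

P ∩ Q is a single connected region.

1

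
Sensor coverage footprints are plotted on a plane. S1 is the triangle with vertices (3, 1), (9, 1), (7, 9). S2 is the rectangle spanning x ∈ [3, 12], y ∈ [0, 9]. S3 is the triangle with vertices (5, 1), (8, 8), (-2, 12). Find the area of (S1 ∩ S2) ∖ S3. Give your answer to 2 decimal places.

13.67

|S1 ∩ S2| = 24.
|(S1 ∩ S2) ∩ S3| = 10.3255.
|(S1 ∩ S2) ∖ S3| = 24 − 10.3255 = 13.67.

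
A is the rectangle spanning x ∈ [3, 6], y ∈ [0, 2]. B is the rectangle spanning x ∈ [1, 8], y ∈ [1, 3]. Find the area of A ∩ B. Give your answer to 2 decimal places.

|A∩B|: x∈[3,6], y∈[1,2] → 3·1 = 3.

3.00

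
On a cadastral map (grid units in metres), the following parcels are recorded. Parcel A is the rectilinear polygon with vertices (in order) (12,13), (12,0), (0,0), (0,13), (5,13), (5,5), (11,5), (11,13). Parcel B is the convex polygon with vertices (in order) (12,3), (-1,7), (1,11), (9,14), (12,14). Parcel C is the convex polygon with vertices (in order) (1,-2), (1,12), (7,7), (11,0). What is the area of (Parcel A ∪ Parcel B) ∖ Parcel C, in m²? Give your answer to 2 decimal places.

90.15

|Parcel A ∪ Parcel B| = 161.1154.
|(Parcel A ∪ Parcel B) ∩ Parcel C| = 70.9615.
|(Parcel A ∪ Parcel B) ∖ Parcel C| = 161.1154 − 70.9615 = 90.15.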